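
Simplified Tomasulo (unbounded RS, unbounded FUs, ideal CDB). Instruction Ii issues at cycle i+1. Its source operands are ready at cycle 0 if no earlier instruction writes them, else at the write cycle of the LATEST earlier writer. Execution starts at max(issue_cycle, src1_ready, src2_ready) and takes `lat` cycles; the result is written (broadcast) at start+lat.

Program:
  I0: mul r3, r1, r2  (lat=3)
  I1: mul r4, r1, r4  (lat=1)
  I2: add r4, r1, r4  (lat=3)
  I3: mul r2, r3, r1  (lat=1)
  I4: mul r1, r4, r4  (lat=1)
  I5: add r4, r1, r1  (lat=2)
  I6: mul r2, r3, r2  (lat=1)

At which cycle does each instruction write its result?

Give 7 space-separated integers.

Answer: 4 3 6 5 7 9 8

Derivation:
I0 mul r3: issue@1 deps=(None,None) exec_start@1 write@4
I1 mul r4: issue@2 deps=(None,None) exec_start@2 write@3
I2 add r4: issue@3 deps=(None,1) exec_start@3 write@6
I3 mul r2: issue@4 deps=(0,None) exec_start@4 write@5
I4 mul r1: issue@5 deps=(2,2) exec_start@6 write@7
I5 add r4: issue@6 deps=(4,4) exec_start@7 write@9
I6 mul r2: issue@7 deps=(0,3) exec_start@7 write@8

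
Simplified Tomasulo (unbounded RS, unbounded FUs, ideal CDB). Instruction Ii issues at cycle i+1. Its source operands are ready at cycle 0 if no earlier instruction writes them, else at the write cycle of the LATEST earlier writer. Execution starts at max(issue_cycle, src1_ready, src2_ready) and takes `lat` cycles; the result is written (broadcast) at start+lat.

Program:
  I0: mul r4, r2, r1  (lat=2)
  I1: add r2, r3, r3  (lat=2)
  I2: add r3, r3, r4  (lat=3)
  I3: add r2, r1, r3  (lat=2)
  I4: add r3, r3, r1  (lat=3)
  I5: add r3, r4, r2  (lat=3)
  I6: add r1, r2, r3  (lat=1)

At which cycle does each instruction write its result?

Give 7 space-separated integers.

I0 mul r4: issue@1 deps=(None,None) exec_start@1 write@3
I1 add r2: issue@2 deps=(None,None) exec_start@2 write@4
I2 add r3: issue@3 deps=(None,0) exec_start@3 write@6
I3 add r2: issue@4 deps=(None,2) exec_start@6 write@8
I4 add r3: issue@5 deps=(2,None) exec_start@6 write@9
I5 add r3: issue@6 deps=(0,3) exec_start@8 write@11
I6 add r1: issue@7 deps=(3,5) exec_start@11 write@12

Answer: 3 4 6 8 9 11 12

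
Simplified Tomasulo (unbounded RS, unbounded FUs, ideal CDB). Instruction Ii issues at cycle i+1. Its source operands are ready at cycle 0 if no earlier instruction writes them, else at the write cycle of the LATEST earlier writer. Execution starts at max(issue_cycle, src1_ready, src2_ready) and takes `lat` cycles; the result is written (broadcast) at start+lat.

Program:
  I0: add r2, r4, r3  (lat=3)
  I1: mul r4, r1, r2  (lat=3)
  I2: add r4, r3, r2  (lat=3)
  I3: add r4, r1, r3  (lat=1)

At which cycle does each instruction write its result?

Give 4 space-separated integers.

I0 add r2: issue@1 deps=(None,None) exec_start@1 write@4
I1 mul r4: issue@2 deps=(None,0) exec_start@4 write@7
I2 add r4: issue@3 deps=(None,0) exec_start@4 write@7
I3 add r4: issue@4 deps=(None,None) exec_start@4 write@5

Answer: 4 7 7 5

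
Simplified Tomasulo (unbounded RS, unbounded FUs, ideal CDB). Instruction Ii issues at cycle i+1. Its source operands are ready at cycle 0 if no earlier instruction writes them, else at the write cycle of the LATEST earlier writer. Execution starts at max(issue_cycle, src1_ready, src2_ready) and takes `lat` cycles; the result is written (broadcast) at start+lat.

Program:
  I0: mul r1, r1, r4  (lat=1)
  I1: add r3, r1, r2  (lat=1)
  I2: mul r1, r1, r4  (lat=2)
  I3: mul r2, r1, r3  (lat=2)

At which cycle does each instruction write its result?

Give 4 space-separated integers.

Answer: 2 3 5 7

Derivation:
I0 mul r1: issue@1 deps=(None,None) exec_start@1 write@2
I1 add r3: issue@2 deps=(0,None) exec_start@2 write@3
I2 mul r1: issue@3 deps=(0,None) exec_start@3 write@5
I3 mul r2: issue@4 deps=(2,1) exec_start@5 write@7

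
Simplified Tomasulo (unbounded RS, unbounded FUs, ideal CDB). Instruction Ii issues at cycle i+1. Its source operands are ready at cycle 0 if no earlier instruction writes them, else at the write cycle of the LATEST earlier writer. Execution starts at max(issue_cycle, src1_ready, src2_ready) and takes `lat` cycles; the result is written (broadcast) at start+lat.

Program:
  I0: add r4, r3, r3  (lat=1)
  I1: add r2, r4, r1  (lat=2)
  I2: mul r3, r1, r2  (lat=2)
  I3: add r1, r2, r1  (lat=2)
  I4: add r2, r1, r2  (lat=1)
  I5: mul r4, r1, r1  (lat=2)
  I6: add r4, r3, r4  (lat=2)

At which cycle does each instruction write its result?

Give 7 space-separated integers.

I0 add r4: issue@1 deps=(None,None) exec_start@1 write@2
I1 add r2: issue@2 deps=(0,None) exec_start@2 write@4
I2 mul r3: issue@3 deps=(None,1) exec_start@4 write@6
I3 add r1: issue@4 deps=(1,None) exec_start@4 write@6
I4 add r2: issue@5 deps=(3,1) exec_start@6 write@7
I5 mul r4: issue@6 deps=(3,3) exec_start@6 write@8
I6 add r4: issue@7 deps=(2,5) exec_start@8 write@10

Answer: 2 4 6 6 7 8 10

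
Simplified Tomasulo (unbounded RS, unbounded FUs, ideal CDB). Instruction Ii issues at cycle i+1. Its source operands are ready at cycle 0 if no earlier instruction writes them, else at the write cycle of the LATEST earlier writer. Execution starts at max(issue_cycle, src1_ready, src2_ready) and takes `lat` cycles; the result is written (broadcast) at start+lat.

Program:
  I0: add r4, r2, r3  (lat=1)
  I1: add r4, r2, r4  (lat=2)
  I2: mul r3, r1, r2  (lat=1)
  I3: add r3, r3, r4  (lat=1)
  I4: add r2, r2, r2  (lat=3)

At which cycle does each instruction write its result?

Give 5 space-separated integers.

I0 add r4: issue@1 deps=(None,None) exec_start@1 write@2
I1 add r4: issue@2 deps=(None,0) exec_start@2 write@4
I2 mul r3: issue@3 deps=(None,None) exec_start@3 write@4
I3 add r3: issue@4 deps=(2,1) exec_start@4 write@5
I4 add r2: issue@5 deps=(None,None) exec_start@5 write@8

Answer: 2 4 4 5 8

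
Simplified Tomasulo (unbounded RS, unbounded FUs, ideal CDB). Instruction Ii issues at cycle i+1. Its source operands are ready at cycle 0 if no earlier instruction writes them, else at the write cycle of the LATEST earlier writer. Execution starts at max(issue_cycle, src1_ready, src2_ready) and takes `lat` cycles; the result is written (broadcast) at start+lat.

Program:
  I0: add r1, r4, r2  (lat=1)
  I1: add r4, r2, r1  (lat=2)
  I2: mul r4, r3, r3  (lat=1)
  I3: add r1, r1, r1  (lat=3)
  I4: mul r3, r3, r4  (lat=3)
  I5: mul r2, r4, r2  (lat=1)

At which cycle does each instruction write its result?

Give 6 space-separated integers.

Answer: 2 4 4 7 8 7

Derivation:
I0 add r1: issue@1 deps=(None,None) exec_start@1 write@2
I1 add r4: issue@2 deps=(None,0) exec_start@2 write@4
I2 mul r4: issue@3 deps=(None,None) exec_start@3 write@4
I3 add r1: issue@4 deps=(0,0) exec_start@4 write@7
I4 mul r3: issue@5 deps=(None,2) exec_start@5 write@8
I5 mul r2: issue@6 deps=(2,None) exec_start@6 write@7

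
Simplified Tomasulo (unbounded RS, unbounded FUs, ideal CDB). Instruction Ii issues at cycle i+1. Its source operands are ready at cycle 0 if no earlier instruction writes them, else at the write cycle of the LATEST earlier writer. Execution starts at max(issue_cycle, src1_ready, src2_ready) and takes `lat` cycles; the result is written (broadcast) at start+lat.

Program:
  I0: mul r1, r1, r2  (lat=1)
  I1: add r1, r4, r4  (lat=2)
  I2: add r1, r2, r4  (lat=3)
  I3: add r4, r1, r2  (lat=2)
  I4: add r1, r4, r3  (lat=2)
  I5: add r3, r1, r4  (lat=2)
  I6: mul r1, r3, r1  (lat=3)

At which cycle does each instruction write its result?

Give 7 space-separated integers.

Answer: 2 4 6 8 10 12 15

Derivation:
I0 mul r1: issue@1 deps=(None,None) exec_start@1 write@2
I1 add r1: issue@2 deps=(None,None) exec_start@2 write@4
I2 add r1: issue@3 deps=(None,None) exec_start@3 write@6
I3 add r4: issue@4 deps=(2,None) exec_start@6 write@8
I4 add r1: issue@5 deps=(3,None) exec_start@8 write@10
I5 add r3: issue@6 deps=(4,3) exec_start@10 write@12
I6 mul r1: issue@7 deps=(5,4) exec_start@12 write@15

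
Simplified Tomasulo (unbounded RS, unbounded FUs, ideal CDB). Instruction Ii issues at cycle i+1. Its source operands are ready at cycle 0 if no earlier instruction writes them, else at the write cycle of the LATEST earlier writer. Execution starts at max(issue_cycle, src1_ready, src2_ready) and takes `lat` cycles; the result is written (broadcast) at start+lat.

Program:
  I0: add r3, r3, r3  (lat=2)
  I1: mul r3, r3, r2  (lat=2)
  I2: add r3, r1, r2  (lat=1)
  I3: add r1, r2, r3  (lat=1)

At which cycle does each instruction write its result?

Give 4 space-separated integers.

I0 add r3: issue@1 deps=(None,None) exec_start@1 write@3
I1 mul r3: issue@2 deps=(0,None) exec_start@3 write@5
I2 add r3: issue@3 deps=(None,None) exec_start@3 write@4
I3 add r1: issue@4 deps=(None,2) exec_start@4 write@5

Answer: 3 5 4 5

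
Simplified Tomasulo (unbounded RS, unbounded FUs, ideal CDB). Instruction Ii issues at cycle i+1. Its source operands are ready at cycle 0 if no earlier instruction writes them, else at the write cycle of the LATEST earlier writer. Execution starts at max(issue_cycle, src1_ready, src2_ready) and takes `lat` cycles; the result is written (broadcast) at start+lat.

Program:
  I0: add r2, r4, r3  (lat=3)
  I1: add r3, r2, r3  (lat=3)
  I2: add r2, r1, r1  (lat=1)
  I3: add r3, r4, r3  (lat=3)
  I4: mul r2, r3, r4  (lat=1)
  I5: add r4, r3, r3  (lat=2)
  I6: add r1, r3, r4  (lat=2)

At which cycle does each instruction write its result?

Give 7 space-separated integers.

I0 add r2: issue@1 deps=(None,None) exec_start@1 write@4
I1 add r3: issue@2 deps=(0,None) exec_start@4 write@7
I2 add r2: issue@3 deps=(None,None) exec_start@3 write@4
I3 add r3: issue@4 deps=(None,1) exec_start@7 write@10
I4 mul r2: issue@5 deps=(3,None) exec_start@10 write@11
I5 add r4: issue@6 deps=(3,3) exec_start@10 write@12
I6 add r1: issue@7 deps=(3,5) exec_start@12 write@14

Answer: 4 7 4 10 11 12 14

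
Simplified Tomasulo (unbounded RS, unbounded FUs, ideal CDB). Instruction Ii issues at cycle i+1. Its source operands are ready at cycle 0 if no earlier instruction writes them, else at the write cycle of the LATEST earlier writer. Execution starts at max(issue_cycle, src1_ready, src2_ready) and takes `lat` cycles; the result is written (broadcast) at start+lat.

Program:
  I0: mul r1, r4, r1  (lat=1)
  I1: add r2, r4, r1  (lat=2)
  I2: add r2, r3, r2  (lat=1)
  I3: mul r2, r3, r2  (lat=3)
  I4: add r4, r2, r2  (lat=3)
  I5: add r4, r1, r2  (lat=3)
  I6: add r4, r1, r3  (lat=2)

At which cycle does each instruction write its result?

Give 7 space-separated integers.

I0 mul r1: issue@1 deps=(None,None) exec_start@1 write@2
I1 add r2: issue@2 deps=(None,0) exec_start@2 write@4
I2 add r2: issue@3 deps=(None,1) exec_start@4 write@5
I3 mul r2: issue@4 deps=(None,2) exec_start@5 write@8
I4 add r4: issue@5 deps=(3,3) exec_start@8 write@11
I5 add r4: issue@6 deps=(0,3) exec_start@8 write@11
I6 add r4: issue@7 deps=(0,None) exec_start@7 write@9

Answer: 2 4 5 8 11 11 9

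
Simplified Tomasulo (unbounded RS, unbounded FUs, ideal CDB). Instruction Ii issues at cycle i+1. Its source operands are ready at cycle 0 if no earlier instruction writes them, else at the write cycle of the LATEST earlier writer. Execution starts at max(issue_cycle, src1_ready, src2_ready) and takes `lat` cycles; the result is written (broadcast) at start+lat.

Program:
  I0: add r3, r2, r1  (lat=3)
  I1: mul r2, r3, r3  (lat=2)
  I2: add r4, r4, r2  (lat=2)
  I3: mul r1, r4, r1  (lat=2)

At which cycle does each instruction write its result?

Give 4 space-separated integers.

I0 add r3: issue@1 deps=(None,None) exec_start@1 write@4
I1 mul r2: issue@2 deps=(0,0) exec_start@4 write@6
I2 add r4: issue@3 deps=(None,1) exec_start@6 write@8
I3 mul r1: issue@4 deps=(2,None) exec_start@8 write@10

Answer: 4 6 8 10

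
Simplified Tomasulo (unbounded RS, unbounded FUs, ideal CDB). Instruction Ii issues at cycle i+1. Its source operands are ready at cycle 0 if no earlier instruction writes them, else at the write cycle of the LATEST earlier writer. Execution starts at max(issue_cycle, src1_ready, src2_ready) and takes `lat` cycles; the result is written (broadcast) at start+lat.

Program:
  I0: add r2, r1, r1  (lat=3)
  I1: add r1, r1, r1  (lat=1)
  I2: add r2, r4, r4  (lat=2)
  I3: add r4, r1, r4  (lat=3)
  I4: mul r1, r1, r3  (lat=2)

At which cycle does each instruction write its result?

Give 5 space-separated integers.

I0 add r2: issue@1 deps=(None,None) exec_start@1 write@4
I1 add r1: issue@2 deps=(None,None) exec_start@2 write@3
I2 add r2: issue@3 deps=(None,None) exec_start@3 write@5
I3 add r4: issue@4 deps=(1,None) exec_start@4 write@7
I4 mul r1: issue@5 deps=(1,None) exec_start@5 write@7

Answer: 4 3 5 7 7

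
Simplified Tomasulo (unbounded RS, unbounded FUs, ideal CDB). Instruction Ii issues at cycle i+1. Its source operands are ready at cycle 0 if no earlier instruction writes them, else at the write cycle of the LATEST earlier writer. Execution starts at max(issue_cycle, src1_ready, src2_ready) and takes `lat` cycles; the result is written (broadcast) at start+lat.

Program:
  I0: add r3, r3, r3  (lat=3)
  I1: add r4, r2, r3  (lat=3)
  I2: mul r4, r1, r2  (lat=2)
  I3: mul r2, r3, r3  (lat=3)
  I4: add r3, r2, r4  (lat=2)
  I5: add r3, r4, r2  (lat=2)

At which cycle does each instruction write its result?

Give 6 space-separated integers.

Answer: 4 7 5 7 9 9

Derivation:
I0 add r3: issue@1 deps=(None,None) exec_start@1 write@4
I1 add r4: issue@2 deps=(None,0) exec_start@4 write@7
I2 mul r4: issue@3 deps=(None,None) exec_start@3 write@5
I3 mul r2: issue@4 deps=(0,0) exec_start@4 write@7
I4 add r3: issue@5 deps=(3,2) exec_start@7 write@9
I5 add r3: issue@6 deps=(2,3) exec_start@7 write@9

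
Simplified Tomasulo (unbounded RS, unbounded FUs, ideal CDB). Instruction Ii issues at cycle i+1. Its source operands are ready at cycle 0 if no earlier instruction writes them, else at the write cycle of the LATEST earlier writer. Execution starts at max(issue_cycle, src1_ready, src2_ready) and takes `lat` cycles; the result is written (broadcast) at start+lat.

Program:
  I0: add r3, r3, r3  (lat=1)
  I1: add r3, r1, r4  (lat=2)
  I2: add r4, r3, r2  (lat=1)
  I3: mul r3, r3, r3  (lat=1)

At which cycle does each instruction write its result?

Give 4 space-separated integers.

Answer: 2 4 5 5

Derivation:
I0 add r3: issue@1 deps=(None,None) exec_start@1 write@2
I1 add r3: issue@2 deps=(None,None) exec_start@2 write@4
I2 add r4: issue@3 deps=(1,None) exec_start@4 write@5
I3 mul r3: issue@4 deps=(1,1) exec_start@4 write@5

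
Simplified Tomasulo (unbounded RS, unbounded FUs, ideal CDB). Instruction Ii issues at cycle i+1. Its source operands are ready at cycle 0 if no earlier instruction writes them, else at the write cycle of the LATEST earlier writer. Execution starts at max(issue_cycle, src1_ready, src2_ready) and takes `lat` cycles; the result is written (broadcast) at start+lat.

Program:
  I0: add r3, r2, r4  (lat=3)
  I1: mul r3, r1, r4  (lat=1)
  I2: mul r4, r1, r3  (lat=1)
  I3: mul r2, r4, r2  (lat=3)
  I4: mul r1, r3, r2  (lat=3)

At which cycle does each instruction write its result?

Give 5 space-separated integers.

Answer: 4 3 4 7 10

Derivation:
I0 add r3: issue@1 deps=(None,None) exec_start@1 write@4
I1 mul r3: issue@2 deps=(None,None) exec_start@2 write@3
I2 mul r4: issue@3 deps=(None,1) exec_start@3 write@4
I3 mul r2: issue@4 deps=(2,None) exec_start@4 write@7
I4 mul r1: issue@5 deps=(1,3) exec_start@7 write@10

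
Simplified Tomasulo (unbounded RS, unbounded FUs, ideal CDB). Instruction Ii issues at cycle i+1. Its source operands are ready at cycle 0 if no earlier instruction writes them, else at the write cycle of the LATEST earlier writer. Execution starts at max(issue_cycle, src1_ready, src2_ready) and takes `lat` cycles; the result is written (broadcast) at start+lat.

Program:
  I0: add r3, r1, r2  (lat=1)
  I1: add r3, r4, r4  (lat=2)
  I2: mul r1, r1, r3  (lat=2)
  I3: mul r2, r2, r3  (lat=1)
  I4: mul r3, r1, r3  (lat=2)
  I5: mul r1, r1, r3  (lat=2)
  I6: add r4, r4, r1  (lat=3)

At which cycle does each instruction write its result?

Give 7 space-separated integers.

I0 add r3: issue@1 deps=(None,None) exec_start@1 write@2
I1 add r3: issue@2 deps=(None,None) exec_start@2 write@4
I2 mul r1: issue@3 deps=(None,1) exec_start@4 write@6
I3 mul r2: issue@4 deps=(None,1) exec_start@4 write@5
I4 mul r3: issue@5 deps=(2,1) exec_start@6 write@8
I5 mul r1: issue@6 deps=(2,4) exec_start@8 write@10
I6 add r4: issue@7 deps=(None,5) exec_start@10 write@13

Answer: 2 4 6 5 8 10 13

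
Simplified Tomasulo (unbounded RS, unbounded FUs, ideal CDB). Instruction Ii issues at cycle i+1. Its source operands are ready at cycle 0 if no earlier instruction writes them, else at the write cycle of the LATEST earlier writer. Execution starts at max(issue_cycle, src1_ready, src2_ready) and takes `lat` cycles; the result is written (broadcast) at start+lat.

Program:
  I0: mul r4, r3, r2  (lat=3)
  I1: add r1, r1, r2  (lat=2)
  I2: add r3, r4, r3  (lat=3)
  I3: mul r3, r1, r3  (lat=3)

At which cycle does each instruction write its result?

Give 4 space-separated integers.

Answer: 4 4 7 10

Derivation:
I0 mul r4: issue@1 deps=(None,None) exec_start@1 write@4
I1 add r1: issue@2 deps=(None,None) exec_start@2 write@4
I2 add r3: issue@3 deps=(0,None) exec_start@4 write@7
I3 mul r3: issue@4 deps=(1,2) exec_start@7 write@10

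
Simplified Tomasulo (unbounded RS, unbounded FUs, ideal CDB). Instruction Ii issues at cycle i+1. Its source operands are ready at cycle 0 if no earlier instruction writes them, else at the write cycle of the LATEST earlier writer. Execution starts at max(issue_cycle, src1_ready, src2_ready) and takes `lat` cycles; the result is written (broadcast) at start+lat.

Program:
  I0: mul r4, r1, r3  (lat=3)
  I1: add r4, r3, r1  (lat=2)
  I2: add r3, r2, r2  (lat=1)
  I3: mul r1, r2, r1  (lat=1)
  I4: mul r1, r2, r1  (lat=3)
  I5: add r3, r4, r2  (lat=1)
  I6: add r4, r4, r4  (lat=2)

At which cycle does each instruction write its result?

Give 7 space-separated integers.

I0 mul r4: issue@1 deps=(None,None) exec_start@1 write@4
I1 add r4: issue@2 deps=(None,None) exec_start@2 write@4
I2 add r3: issue@3 deps=(None,None) exec_start@3 write@4
I3 mul r1: issue@4 deps=(None,None) exec_start@4 write@5
I4 mul r1: issue@5 deps=(None,3) exec_start@5 write@8
I5 add r3: issue@6 deps=(1,None) exec_start@6 write@7
I6 add r4: issue@7 deps=(1,1) exec_start@7 write@9

Answer: 4 4 4 5 8 7 9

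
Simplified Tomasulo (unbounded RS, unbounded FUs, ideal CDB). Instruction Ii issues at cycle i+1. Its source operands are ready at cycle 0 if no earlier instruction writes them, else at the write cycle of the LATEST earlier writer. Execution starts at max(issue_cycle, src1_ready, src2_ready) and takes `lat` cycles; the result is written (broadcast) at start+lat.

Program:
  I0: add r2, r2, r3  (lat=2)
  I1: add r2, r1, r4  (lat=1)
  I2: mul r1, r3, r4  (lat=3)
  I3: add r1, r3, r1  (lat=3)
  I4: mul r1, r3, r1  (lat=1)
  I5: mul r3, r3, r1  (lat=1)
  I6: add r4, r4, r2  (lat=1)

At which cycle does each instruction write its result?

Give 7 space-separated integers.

Answer: 3 3 6 9 10 11 8

Derivation:
I0 add r2: issue@1 deps=(None,None) exec_start@1 write@3
I1 add r2: issue@2 deps=(None,None) exec_start@2 write@3
I2 mul r1: issue@3 deps=(None,None) exec_start@3 write@6
I3 add r1: issue@4 deps=(None,2) exec_start@6 write@9
I4 mul r1: issue@5 deps=(None,3) exec_start@9 write@10
I5 mul r3: issue@6 deps=(None,4) exec_start@10 write@11
I6 add r4: issue@7 deps=(None,1) exec_start@7 write@8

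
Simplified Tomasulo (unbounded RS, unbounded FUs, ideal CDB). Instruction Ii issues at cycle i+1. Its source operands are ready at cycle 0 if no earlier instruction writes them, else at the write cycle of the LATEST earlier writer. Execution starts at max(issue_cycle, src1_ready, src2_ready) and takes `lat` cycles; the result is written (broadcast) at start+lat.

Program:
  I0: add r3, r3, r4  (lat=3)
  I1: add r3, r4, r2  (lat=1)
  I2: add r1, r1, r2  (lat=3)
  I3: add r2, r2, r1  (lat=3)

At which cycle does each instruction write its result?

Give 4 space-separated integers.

Answer: 4 3 6 9

Derivation:
I0 add r3: issue@1 deps=(None,None) exec_start@1 write@4
I1 add r3: issue@2 deps=(None,None) exec_start@2 write@3
I2 add r1: issue@3 deps=(None,None) exec_start@3 write@6
I3 add r2: issue@4 deps=(None,2) exec_start@6 write@9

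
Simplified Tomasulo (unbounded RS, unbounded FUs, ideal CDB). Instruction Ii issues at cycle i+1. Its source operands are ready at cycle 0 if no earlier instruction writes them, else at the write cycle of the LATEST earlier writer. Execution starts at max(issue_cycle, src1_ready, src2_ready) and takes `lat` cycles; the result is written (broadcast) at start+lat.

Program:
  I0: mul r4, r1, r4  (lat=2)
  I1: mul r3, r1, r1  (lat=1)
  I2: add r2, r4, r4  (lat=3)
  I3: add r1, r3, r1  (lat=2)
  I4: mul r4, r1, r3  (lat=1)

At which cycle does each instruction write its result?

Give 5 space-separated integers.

I0 mul r4: issue@1 deps=(None,None) exec_start@1 write@3
I1 mul r3: issue@2 deps=(None,None) exec_start@2 write@3
I2 add r2: issue@3 deps=(0,0) exec_start@3 write@6
I3 add r1: issue@4 deps=(1,None) exec_start@4 write@6
I4 mul r4: issue@5 deps=(3,1) exec_start@6 write@7

Answer: 3 3 6 6 7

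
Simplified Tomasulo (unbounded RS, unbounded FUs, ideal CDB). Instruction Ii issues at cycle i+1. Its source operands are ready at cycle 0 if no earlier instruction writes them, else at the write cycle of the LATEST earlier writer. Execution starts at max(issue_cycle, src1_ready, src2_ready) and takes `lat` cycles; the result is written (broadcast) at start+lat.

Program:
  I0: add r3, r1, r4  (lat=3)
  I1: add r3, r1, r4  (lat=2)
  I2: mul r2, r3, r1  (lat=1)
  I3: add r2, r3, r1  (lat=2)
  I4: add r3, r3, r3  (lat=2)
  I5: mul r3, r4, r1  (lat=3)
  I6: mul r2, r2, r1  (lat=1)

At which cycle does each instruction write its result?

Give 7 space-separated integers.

Answer: 4 4 5 6 7 9 8

Derivation:
I0 add r3: issue@1 deps=(None,None) exec_start@1 write@4
I1 add r3: issue@2 deps=(None,None) exec_start@2 write@4
I2 mul r2: issue@3 deps=(1,None) exec_start@4 write@5
I3 add r2: issue@4 deps=(1,None) exec_start@4 write@6
I4 add r3: issue@5 deps=(1,1) exec_start@5 write@7
I5 mul r3: issue@6 deps=(None,None) exec_start@6 write@9
I6 mul r2: issue@7 deps=(3,None) exec_start@7 write@8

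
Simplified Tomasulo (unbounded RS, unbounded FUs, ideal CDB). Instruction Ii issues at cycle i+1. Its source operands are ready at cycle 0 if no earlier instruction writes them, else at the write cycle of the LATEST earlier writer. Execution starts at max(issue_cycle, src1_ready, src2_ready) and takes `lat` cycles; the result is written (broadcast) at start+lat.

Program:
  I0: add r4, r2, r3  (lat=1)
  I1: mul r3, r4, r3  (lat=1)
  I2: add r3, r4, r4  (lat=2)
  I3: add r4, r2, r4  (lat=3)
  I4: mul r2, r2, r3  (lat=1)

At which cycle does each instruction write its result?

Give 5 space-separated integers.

Answer: 2 3 5 7 6

Derivation:
I0 add r4: issue@1 deps=(None,None) exec_start@1 write@2
I1 mul r3: issue@2 deps=(0,None) exec_start@2 write@3
I2 add r3: issue@3 deps=(0,0) exec_start@3 write@5
I3 add r4: issue@4 deps=(None,0) exec_start@4 write@7
I4 mul r2: issue@5 deps=(None,2) exec_start@5 write@6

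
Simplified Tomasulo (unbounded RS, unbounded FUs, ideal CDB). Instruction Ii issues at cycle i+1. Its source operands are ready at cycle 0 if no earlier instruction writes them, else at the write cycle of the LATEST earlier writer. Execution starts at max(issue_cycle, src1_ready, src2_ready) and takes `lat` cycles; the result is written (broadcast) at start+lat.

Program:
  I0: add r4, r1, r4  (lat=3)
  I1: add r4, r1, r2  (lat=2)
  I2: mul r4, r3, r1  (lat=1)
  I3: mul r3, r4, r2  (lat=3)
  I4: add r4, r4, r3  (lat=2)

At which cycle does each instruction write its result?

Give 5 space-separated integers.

Answer: 4 4 4 7 9

Derivation:
I0 add r4: issue@1 deps=(None,None) exec_start@1 write@4
I1 add r4: issue@2 deps=(None,None) exec_start@2 write@4
I2 mul r4: issue@3 deps=(None,None) exec_start@3 write@4
I3 mul r3: issue@4 deps=(2,None) exec_start@4 write@7
I4 add r4: issue@5 deps=(2,3) exec_start@7 write@9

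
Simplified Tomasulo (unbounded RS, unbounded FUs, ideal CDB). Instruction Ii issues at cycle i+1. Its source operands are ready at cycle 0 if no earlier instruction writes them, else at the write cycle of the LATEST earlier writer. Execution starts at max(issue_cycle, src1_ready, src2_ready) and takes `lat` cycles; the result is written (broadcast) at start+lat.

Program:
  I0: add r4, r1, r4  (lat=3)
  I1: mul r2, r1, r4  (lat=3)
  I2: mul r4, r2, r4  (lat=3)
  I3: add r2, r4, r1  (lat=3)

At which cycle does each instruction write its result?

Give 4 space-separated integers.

I0 add r4: issue@1 deps=(None,None) exec_start@1 write@4
I1 mul r2: issue@2 deps=(None,0) exec_start@4 write@7
I2 mul r4: issue@3 deps=(1,0) exec_start@7 write@10
I3 add r2: issue@4 deps=(2,None) exec_start@10 write@13

Answer: 4 7 10 13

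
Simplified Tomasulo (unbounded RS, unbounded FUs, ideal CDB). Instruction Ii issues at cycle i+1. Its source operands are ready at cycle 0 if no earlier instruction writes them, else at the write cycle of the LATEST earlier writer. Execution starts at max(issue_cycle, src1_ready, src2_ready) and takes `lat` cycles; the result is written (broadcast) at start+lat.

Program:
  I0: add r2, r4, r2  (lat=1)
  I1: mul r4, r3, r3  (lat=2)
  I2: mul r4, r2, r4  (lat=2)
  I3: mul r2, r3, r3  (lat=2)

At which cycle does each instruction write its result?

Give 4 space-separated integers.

I0 add r2: issue@1 deps=(None,None) exec_start@1 write@2
I1 mul r4: issue@2 deps=(None,None) exec_start@2 write@4
I2 mul r4: issue@3 deps=(0,1) exec_start@4 write@6
I3 mul r2: issue@4 deps=(None,None) exec_start@4 write@6

Answer: 2 4 6 6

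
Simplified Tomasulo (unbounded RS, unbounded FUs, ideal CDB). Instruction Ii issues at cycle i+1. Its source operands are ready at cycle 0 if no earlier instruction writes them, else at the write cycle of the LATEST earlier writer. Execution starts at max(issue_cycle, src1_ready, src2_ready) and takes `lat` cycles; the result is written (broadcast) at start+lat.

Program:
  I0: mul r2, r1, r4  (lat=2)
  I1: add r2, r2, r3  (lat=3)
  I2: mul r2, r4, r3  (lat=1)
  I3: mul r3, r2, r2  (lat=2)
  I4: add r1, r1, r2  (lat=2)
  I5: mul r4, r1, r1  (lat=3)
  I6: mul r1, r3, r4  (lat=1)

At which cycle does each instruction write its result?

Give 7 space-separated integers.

Answer: 3 6 4 6 7 10 11

Derivation:
I0 mul r2: issue@1 deps=(None,None) exec_start@1 write@3
I1 add r2: issue@2 deps=(0,None) exec_start@3 write@6
I2 mul r2: issue@3 deps=(None,None) exec_start@3 write@4
I3 mul r3: issue@4 deps=(2,2) exec_start@4 write@6
I4 add r1: issue@5 deps=(None,2) exec_start@5 write@7
I5 mul r4: issue@6 deps=(4,4) exec_start@7 write@10
I6 mul r1: issue@7 deps=(3,5) exec_start@10 write@11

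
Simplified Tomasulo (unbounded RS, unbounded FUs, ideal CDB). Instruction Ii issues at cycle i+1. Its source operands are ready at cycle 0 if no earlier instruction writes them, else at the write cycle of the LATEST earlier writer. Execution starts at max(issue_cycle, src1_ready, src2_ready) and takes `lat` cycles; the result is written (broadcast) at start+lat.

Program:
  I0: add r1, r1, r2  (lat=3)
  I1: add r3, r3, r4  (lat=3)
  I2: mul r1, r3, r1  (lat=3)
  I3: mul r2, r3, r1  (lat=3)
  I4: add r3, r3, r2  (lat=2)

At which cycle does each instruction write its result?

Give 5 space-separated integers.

I0 add r1: issue@1 deps=(None,None) exec_start@1 write@4
I1 add r3: issue@2 deps=(None,None) exec_start@2 write@5
I2 mul r1: issue@3 deps=(1,0) exec_start@5 write@8
I3 mul r2: issue@4 deps=(1,2) exec_start@8 write@11
I4 add r3: issue@5 deps=(1,3) exec_start@11 write@13

Answer: 4 5 8 11 13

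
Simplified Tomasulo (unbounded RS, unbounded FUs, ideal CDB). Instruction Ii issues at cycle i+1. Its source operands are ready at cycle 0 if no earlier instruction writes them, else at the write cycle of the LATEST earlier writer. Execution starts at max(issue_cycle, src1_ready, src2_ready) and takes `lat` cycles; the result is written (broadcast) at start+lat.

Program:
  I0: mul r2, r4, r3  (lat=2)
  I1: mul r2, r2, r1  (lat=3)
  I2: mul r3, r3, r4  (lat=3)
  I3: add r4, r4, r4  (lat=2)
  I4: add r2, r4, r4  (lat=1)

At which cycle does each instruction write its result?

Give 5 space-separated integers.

I0 mul r2: issue@1 deps=(None,None) exec_start@1 write@3
I1 mul r2: issue@2 deps=(0,None) exec_start@3 write@6
I2 mul r3: issue@3 deps=(None,None) exec_start@3 write@6
I3 add r4: issue@4 deps=(None,None) exec_start@4 write@6
I4 add r2: issue@5 deps=(3,3) exec_start@6 write@7

Answer: 3 6 6 6 7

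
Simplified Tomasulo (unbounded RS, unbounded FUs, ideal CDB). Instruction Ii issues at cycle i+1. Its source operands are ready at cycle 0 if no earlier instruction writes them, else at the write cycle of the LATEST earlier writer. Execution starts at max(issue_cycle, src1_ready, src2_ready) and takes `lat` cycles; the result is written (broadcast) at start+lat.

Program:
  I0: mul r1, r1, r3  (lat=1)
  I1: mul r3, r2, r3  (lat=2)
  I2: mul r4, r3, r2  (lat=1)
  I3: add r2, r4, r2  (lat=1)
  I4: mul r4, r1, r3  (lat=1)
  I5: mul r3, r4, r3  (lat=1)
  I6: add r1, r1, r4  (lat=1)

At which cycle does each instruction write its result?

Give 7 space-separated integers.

I0 mul r1: issue@1 deps=(None,None) exec_start@1 write@2
I1 mul r3: issue@2 deps=(None,None) exec_start@2 write@4
I2 mul r4: issue@3 deps=(1,None) exec_start@4 write@5
I3 add r2: issue@4 deps=(2,None) exec_start@5 write@6
I4 mul r4: issue@5 deps=(0,1) exec_start@5 write@6
I5 mul r3: issue@6 deps=(4,1) exec_start@6 write@7
I6 add r1: issue@7 deps=(0,4) exec_start@7 write@8

Answer: 2 4 5 6 6 7 8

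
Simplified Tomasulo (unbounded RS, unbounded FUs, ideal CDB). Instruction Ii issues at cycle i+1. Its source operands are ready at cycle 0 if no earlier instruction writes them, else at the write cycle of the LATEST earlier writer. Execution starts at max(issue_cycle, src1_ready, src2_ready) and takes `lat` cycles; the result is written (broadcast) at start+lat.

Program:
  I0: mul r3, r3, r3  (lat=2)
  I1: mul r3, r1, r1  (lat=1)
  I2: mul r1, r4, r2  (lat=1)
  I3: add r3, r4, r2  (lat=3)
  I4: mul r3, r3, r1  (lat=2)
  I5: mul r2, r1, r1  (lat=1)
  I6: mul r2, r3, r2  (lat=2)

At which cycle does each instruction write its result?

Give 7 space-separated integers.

I0 mul r3: issue@1 deps=(None,None) exec_start@1 write@3
I1 mul r3: issue@2 deps=(None,None) exec_start@2 write@3
I2 mul r1: issue@3 deps=(None,None) exec_start@3 write@4
I3 add r3: issue@4 deps=(None,None) exec_start@4 write@7
I4 mul r3: issue@5 deps=(3,2) exec_start@7 write@9
I5 mul r2: issue@6 deps=(2,2) exec_start@6 write@7
I6 mul r2: issue@7 deps=(4,5) exec_start@9 write@11

Answer: 3 3 4 7 9 7 11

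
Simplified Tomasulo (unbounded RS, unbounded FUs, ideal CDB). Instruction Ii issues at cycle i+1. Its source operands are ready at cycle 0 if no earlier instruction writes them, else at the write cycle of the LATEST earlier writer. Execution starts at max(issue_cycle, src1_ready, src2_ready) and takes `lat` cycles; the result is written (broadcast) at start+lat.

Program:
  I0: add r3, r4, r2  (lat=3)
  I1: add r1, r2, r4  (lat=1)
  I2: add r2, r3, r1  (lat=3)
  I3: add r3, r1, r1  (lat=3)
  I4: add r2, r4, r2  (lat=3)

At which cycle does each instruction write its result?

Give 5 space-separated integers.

Answer: 4 3 7 7 10

Derivation:
I0 add r3: issue@1 deps=(None,None) exec_start@1 write@4
I1 add r1: issue@2 deps=(None,None) exec_start@2 write@3
I2 add r2: issue@3 deps=(0,1) exec_start@4 write@7
I3 add r3: issue@4 deps=(1,1) exec_start@4 write@7
I4 add r2: issue@5 deps=(None,2) exec_start@7 write@10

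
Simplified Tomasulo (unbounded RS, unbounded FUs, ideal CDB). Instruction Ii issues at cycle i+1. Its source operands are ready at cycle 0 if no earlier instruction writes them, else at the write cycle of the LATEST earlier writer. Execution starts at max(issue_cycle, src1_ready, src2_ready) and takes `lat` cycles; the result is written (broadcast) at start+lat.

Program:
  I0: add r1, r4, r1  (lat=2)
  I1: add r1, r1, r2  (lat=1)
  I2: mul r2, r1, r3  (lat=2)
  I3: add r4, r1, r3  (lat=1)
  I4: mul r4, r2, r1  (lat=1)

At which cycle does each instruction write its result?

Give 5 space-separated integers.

I0 add r1: issue@1 deps=(None,None) exec_start@1 write@3
I1 add r1: issue@2 deps=(0,None) exec_start@3 write@4
I2 mul r2: issue@3 deps=(1,None) exec_start@4 write@6
I3 add r4: issue@4 deps=(1,None) exec_start@4 write@5
I4 mul r4: issue@5 deps=(2,1) exec_start@6 write@7

Answer: 3 4 6 5 7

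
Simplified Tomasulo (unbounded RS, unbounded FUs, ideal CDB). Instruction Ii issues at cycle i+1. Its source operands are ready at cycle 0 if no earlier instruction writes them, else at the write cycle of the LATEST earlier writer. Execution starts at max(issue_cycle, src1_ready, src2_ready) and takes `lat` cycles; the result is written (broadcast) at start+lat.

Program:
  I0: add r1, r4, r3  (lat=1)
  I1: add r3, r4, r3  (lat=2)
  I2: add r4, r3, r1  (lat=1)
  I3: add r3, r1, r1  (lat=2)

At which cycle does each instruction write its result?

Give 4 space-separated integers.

Answer: 2 4 5 6

Derivation:
I0 add r1: issue@1 deps=(None,None) exec_start@1 write@2
I1 add r3: issue@2 deps=(None,None) exec_start@2 write@4
I2 add r4: issue@3 deps=(1,0) exec_start@4 write@5
I3 add r3: issue@4 deps=(0,0) exec_start@4 write@6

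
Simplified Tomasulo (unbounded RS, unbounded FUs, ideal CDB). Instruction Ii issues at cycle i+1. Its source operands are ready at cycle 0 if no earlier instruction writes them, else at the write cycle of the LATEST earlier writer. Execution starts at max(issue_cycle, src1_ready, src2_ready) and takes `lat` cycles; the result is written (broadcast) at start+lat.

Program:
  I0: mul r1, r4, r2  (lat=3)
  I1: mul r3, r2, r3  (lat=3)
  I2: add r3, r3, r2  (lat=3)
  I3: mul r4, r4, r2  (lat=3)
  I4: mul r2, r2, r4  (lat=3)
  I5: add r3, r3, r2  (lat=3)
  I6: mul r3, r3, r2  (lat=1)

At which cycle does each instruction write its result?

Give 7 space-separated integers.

I0 mul r1: issue@1 deps=(None,None) exec_start@1 write@4
I1 mul r3: issue@2 deps=(None,None) exec_start@2 write@5
I2 add r3: issue@3 deps=(1,None) exec_start@5 write@8
I3 mul r4: issue@4 deps=(None,None) exec_start@4 write@7
I4 mul r2: issue@5 deps=(None,3) exec_start@7 write@10
I5 add r3: issue@6 deps=(2,4) exec_start@10 write@13
I6 mul r3: issue@7 deps=(5,4) exec_start@13 write@14

Answer: 4 5 8 7 10 13 14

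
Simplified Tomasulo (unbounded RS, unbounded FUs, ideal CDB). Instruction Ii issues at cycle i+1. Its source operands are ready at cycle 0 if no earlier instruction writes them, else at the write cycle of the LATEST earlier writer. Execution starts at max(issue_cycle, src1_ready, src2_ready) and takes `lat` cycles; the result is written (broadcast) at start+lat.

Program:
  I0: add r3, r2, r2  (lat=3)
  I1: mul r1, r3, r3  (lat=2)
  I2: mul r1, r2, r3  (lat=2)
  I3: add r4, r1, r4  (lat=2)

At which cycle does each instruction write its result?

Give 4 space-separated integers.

I0 add r3: issue@1 deps=(None,None) exec_start@1 write@4
I1 mul r1: issue@2 deps=(0,0) exec_start@4 write@6
I2 mul r1: issue@3 deps=(None,0) exec_start@4 write@6
I3 add r4: issue@4 deps=(2,None) exec_start@6 write@8

Answer: 4 6 6 8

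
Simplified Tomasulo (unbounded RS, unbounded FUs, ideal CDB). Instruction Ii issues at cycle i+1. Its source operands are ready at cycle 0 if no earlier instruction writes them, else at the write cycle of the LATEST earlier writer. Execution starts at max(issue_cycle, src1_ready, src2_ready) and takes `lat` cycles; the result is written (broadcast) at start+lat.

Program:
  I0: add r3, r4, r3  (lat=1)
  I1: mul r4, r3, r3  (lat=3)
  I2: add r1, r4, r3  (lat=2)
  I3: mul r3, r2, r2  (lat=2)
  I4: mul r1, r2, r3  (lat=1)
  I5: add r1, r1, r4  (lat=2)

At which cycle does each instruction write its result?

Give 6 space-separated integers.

Answer: 2 5 7 6 7 9

Derivation:
I0 add r3: issue@1 deps=(None,None) exec_start@1 write@2
I1 mul r4: issue@2 deps=(0,0) exec_start@2 write@5
I2 add r1: issue@3 deps=(1,0) exec_start@5 write@7
I3 mul r3: issue@4 deps=(None,None) exec_start@4 write@6
I4 mul r1: issue@5 deps=(None,3) exec_start@6 write@7
I5 add r1: issue@6 deps=(4,1) exec_start@7 write@9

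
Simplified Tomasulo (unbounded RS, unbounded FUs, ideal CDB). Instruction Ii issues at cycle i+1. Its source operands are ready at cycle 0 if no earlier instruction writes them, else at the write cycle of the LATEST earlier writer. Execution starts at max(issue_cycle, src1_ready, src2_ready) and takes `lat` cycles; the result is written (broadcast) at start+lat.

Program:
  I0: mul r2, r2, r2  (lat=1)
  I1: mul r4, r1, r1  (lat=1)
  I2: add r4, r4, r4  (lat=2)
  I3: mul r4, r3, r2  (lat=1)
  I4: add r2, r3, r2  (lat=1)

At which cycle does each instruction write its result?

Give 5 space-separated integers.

I0 mul r2: issue@1 deps=(None,None) exec_start@1 write@2
I1 mul r4: issue@2 deps=(None,None) exec_start@2 write@3
I2 add r4: issue@3 deps=(1,1) exec_start@3 write@5
I3 mul r4: issue@4 deps=(None,0) exec_start@4 write@5
I4 add r2: issue@5 deps=(None,0) exec_start@5 write@6

Answer: 2 3 5 5 6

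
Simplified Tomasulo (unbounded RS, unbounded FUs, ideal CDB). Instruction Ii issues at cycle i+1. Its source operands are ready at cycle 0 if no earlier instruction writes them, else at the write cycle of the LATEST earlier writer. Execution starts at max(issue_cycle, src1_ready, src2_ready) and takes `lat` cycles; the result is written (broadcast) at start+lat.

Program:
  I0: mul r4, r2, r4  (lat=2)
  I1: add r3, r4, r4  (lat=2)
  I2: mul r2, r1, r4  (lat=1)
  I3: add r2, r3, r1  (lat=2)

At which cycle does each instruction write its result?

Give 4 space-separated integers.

Answer: 3 5 4 7

Derivation:
I0 mul r4: issue@1 deps=(None,None) exec_start@1 write@3
I1 add r3: issue@2 deps=(0,0) exec_start@3 write@5
I2 mul r2: issue@3 deps=(None,0) exec_start@3 write@4
I3 add r2: issue@4 deps=(1,None) exec_start@5 write@7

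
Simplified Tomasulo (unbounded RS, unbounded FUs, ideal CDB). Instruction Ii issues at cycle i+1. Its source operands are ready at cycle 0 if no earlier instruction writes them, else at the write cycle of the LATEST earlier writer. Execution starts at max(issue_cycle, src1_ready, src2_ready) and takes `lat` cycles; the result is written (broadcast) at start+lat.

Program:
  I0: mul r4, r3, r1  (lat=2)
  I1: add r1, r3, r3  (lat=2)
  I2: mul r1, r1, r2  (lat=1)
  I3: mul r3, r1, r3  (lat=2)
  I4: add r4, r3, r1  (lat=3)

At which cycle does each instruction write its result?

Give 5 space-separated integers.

I0 mul r4: issue@1 deps=(None,None) exec_start@1 write@3
I1 add r1: issue@2 deps=(None,None) exec_start@2 write@4
I2 mul r1: issue@3 deps=(1,None) exec_start@4 write@5
I3 mul r3: issue@4 deps=(2,None) exec_start@5 write@7
I4 add r4: issue@5 deps=(3,2) exec_start@7 write@10

Answer: 3 4 5 7 10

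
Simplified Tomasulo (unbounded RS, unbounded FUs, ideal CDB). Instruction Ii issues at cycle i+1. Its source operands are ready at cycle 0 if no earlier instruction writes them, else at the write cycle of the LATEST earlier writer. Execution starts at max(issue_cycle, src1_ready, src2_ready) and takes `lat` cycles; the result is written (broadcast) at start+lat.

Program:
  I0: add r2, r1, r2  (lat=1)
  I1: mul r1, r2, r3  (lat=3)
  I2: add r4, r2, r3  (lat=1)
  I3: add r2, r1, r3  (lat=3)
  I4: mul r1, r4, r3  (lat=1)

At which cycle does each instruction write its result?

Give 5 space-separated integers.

Answer: 2 5 4 8 6

Derivation:
I0 add r2: issue@1 deps=(None,None) exec_start@1 write@2
I1 mul r1: issue@2 deps=(0,None) exec_start@2 write@5
I2 add r4: issue@3 deps=(0,None) exec_start@3 write@4
I3 add r2: issue@4 deps=(1,None) exec_start@5 write@8
I4 mul r1: issue@5 deps=(2,None) exec_start@5 write@6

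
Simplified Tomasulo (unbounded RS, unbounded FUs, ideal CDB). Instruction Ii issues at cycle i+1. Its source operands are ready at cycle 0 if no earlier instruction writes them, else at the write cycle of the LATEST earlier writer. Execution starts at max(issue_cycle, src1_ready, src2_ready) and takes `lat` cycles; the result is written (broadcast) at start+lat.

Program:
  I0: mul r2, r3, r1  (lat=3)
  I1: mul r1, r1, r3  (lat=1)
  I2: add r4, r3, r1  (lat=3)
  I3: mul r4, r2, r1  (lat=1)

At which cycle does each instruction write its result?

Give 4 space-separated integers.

I0 mul r2: issue@1 deps=(None,None) exec_start@1 write@4
I1 mul r1: issue@2 deps=(None,None) exec_start@2 write@3
I2 add r4: issue@3 deps=(None,1) exec_start@3 write@6
I3 mul r4: issue@4 deps=(0,1) exec_start@4 write@5

Answer: 4 3 6 5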